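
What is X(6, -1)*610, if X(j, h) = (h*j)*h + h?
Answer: 3050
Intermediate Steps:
X(j, h) = h + j*h² (X(j, h) = j*h² + h = h + j*h²)
X(6, -1)*610 = -(1 - 1*6)*610 = -(1 - 6)*610 = -1*(-5)*610 = 5*610 = 3050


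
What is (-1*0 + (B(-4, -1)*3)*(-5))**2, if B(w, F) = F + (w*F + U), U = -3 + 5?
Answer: 5625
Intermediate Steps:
U = 2
B(w, F) = 2 + F + F*w (B(w, F) = F + (w*F + 2) = F + (F*w + 2) = F + (2 + F*w) = 2 + F + F*w)
(-1*0 + (B(-4, -1)*3)*(-5))**2 = (-1*0 + ((2 - 1 - 1*(-4))*3)*(-5))**2 = (0 + ((2 - 1 + 4)*3)*(-5))**2 = (0 + (5*3)*(-5))**2 = (0 + 15*(-5))**2 = (0 - 75)**2 = (-75)**2 = 5625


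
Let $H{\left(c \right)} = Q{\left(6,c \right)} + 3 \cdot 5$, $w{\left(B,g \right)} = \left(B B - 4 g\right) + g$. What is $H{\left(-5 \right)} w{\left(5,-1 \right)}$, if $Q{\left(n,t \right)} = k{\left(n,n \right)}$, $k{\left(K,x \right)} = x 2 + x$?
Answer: $924$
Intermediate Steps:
$w{\left(B,g \right)} = B^{2} - 3 g$ ($w{\left(B,g \right)} = \left(B^{2} - 4 g\right) + g = B^{2} - 3 g$)
$k{\left(K,x \right)} = 3 x$ ($k{\left(K,x \right)} = 2 x + x = 3 x$)
$Q{\left(n,t \right)} = 3 n$
$H{\left(c \right)} = 33$ ($H{\left(c \right)} = 3 \cdot 6 + 3 \cdot 5 = 18 + 15 = 33$)
$H{\left(-5 \right)} w{\left(5,-1 \right)} = 33 \left(5^{2} - -3\right) = 33 \left(25 + 3\right) = 33 \cdot 28 = 924$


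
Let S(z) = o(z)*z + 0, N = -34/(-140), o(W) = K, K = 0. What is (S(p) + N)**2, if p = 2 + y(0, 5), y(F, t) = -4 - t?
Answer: 289/4900 ≈ 0.058980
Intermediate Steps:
o(W) = 0
p = -7 (p = 2 + (-4 - 1*5) = 2 + (-4 - 5) = 2 - 9 = -7)
N = 17/70 (N = -34*(-1/140) = 17/70 ≈ 0.24286)
S(z) = 0 (S(z) = 0*z + 0 = 0 + 0 = 0)
(S(p) + N)**2 = (0 + 17/70)**2 = (17/70)**2 = 289/4900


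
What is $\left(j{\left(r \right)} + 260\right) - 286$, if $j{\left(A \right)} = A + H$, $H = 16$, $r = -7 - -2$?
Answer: $-15$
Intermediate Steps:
$r = -5$ ($r = -7 + 2 = -5$)
$j{\left(A \right)} = 16 + A$ ($j{\left(A \right)} = A + 16 = 16 + A$)
$\left(j{\left(r \right)} + 260\right) - 286 = \left(\left(16 - 5\right) + 260\right) - 286 = \left(11 + 260\right) - 286 = 271 - 286 = -15$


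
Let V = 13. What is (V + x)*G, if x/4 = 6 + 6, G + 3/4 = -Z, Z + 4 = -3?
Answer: 1525/4 ≈ 381.25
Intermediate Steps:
Z = -7 (Z = -4 - 3 = -7)
G = 25/4 (G = -¾ - 1*(-7) = -¾ + 7 = 25/4 ≈ 6.2500)
x = 48 (x = 4*(6 + 6) = 4*12 = 48)
(V + x)*G = (13 + 48)*(25/4) = 61*(25/4) = 1525/4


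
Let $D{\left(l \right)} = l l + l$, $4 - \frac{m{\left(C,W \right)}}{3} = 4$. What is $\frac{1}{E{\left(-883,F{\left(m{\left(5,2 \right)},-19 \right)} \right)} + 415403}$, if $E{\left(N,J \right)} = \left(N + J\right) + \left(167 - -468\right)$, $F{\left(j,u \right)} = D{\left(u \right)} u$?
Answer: $\frac{1}{408657} \approx 2.447 \cdot 10^{-6}$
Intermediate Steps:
$m{\left(C,W \right)} = 0$ ($m{\left(C,W \right)} = 12 - 12 = 0$)
$D{\left(l \right)} = l + l^{2}$ ($D{\left(l \right)} = l^{2} + l = l + l^{2}$)
$F{\left(j,u \right)} = u^{2} \left(1 + u\right)$ ($F{\left(j,u \right)} = u \left(1 + u\right) u = u^{2} \left(1 + u\right)$)
$E{\left(N,J \right)} = 635 + J + N$ ($E{\left(N,J \right)} = \left(J + N\right) + \left(167 + 468\right) = \left(J + N\right) + 635 = 635 + J + N$)
$\frac{1}{E{\left(-883,F{\left(m{\left(5,2 \right)},-19 \right)} \right)} + 415403} = \frac{1}{\left(635 + \left(-19\right)^{2} \left(1 - 19\right) - 883\right) + 415403} = \frac{1}{\left(635 + 361 \left(-18\right) - 883\right) + 415403} = \frac{1}{\left(635 - 6498 - 883\right) + 415403} = \frac{1}{-6746 + 415403} = \frac{1}{408657}$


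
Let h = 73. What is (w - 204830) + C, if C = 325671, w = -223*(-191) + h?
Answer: 163507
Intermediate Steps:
w = 42666 (w = -223*(-191) + 73 = 42593 + 73 = 42666)
(w - 204830) + C = (42666 - 204830) + 325671 = -162164 + 325671 = 163507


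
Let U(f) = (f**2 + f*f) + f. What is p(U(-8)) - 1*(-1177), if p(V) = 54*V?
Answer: 7657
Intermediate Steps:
U(f) = f + 2*f**2 (U(f) = (f**2 + f**2) + f = 2*f**2 + f = f + 2*f**2)
p(U(-8)) - 1*(-1177) = 54*(-8*(1 + 2*(-8))) - 1*(-1177) = 54*(-8*(1 - 16)) + 1177 = 54*(-8*(-15)) + 1177 = 54*120 + 1177 = 6480 + 1177 = 7657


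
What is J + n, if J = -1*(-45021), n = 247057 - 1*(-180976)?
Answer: 473054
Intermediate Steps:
n = 428033 (n = 247057 + 180976 = 428033)
J = 45021
J + n = 45021 + 428033 = 473054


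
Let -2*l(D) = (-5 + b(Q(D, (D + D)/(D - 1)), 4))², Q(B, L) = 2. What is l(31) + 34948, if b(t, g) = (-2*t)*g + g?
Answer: 69607/2 ≈ 34804.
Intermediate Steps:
b(t, g) = g - 2*g*t (b(t, g) = -2*g*t + g = g - 2*g*t)
l(D) = -289/2 (l(D) = -(-5 + 4*(1 - 2*2))²/2 = -(-5 + 4*(1 - 4))²/2 = -(-5 + 4*(-3))²/2 = -(-5 - 12)²/2 = -½*(-17)² = -½*289 = -289/2)
l(31) + 34948 = -289/2 + 34948 = 69607/2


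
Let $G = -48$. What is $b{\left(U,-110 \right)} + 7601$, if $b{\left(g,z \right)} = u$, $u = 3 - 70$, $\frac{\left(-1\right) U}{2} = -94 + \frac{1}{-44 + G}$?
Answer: $7534$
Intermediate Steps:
$U = \frac{8649}{46}$ ($U = - 2 \left(-94 + \frac{1}{-44 - 48}\right) = - 2 \left(-94 + \frac{1}{-92}\right) = - 2 \left(-94 - \frac{1}{92}\right) = \left(-2\right) \left(- \frac{8649}{92}\right) = \frac{8649}{46} \approx 188.02$)
$u = -67$ ($u = 3 - 70 = -67$)
$b{\left(g,z \right)} = -67$
$b{\left(U,-110 \right)} + 7601 = -67 + 7601 = 7534$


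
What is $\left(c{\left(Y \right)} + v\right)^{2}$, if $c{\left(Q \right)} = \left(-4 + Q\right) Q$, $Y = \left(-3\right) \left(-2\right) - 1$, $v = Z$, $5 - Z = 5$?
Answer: $25$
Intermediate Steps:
$Z = 0$ ($Z = 5 - 5 = 0$)
$v = 0$
$Y = 5$ ($Y = 6 - 1 = 5$)
$c{\left(Q \right)} = Q \left(-4 + Q\right)$
$\left(c{\left(Y \right)} + v\right)^{2} = \left(5 \left(-4 + 5\right) + 0\right)^{2} = \left(5 \cdot 1 + 0\right)^{2} = \left(5 + 0\right)^{2} = 5^{2} = 25$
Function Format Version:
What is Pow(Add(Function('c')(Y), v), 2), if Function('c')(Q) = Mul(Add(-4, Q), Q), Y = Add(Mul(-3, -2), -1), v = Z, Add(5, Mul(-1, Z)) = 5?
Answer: 25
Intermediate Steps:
Z = 0 (Z = Add(5, Mul(-1, 5)) = Add(5, -5) = 0)
v = 0
Y = 5 (Y = Add(6, -1) = 5)
Function('c')(Q) = Mul(Q, Add(-4, Q))
Pow(Add(Function('c')(Y), v), 2) = Pow(Add(Mul(5, Add(-4, 5)), 0), 2) = Pow(Add(Mul(5, 1), 0), 2) = Pow(Add(5, 0), 2) = Pow(5, 2) = 25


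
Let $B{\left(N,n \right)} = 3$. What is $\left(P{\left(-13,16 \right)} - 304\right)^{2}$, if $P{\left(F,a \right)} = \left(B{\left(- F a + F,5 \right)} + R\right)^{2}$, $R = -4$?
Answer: $91809$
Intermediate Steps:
$P{\left(F,a \right)} = 1$ ($P{\left(F,a \right)} = \left(3 - 4\right)^{2} = \left(-1\right)^{2} = 1$)
$\left(P{\left(-13,16 \right)} - 304\right)^{2} = \left(1 - 304\right)^{2} = \left(-303\right)^{2} = 91809$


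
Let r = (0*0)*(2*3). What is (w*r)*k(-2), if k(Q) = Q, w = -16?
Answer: 0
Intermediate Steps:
r = 0 (r = 0*6 = 0)
(w*r)*k(-2) = -16*0*(-2) = 0*(-2) = 0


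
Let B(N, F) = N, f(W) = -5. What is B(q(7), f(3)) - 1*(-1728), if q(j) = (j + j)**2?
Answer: 1924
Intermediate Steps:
q(j) = 4*j**2 (q(j) = (2*j)**2 = 4*j**2)
B(q(7), f(3)) - 1*(-1728) = 4*7**2 - 1*(-1728) = 4*49 + 1728 = 196 + 1728 = 1924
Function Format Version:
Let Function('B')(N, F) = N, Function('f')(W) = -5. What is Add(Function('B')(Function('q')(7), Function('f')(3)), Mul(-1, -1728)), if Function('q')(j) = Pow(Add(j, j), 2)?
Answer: 1924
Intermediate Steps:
Function('q')(j) = Mul(4, Pow(j, 2)) (Function('q')(j) = Pow(Mul(2, j), 2) = Mul(4, Pow(j, 2)))
Add(Function('B')(Function('q')(7), Function('f')(3)), Mul(-1, -1728)) = Add(Mul(4, Pow(7, 2)), Mul(-1, -1728)) = Add(Mul(4, 49), 1728) = Add(196, 1728) = 1924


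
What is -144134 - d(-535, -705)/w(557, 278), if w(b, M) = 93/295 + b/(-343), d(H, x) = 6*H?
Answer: -9705225797/66208 ≈ -1.4659e+5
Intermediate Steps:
w(b, M) = 93/295 - b/343 (w(b, M) = 93*(1/295) + b*(-1/343) = 93/295 - b/343)
-144134 - d(-535, -705)/w(557, 278) = -144134 - 6*(-535)/(93/295 - 1/343*557) = -144134 - (-3210)/(93/295 - 557/343) = -144134 - (-3210)/(-132416/101185) = -144134 - (-3210)*(-101185)/132416 = -144134 - 1*162401925/66208 = -144134 - 162401925/66208 = -9705225797/66208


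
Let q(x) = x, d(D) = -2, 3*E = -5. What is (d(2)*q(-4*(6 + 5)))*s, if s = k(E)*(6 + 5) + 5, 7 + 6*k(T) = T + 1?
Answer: -7172/9 ≈ -796.89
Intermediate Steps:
E = -5/3 (E = (⅓)*(-5) = -5/3 ≈ -1.6667)
k(T) = -1 + T/6 (k(T) = -7/6 + (T + 1)/6 = -7/6 + (1 + T)/6 = -7/6 + (⅙ + T/6) = -1 + T/6)
s = -163/18 (s = (-1 + (⅙)*(-5/3))*(6 + 5) + 5 = (-1 - 5/18)*11 + 5 = -23/18*11 + 5 = -253/18 + 5 = -163/18 ≈ -9.0556)
(d(2)*q(-4*(6 + 5)))*s = -(-8)*(6 + 5)*(-163/18) = -(-8)*11*(-163/18) = -2*(-44)*(-163/18) = 88*(-163/18) = -7172/9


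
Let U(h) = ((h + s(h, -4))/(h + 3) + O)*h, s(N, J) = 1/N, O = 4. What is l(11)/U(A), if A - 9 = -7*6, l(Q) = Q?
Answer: -33/505 ≈ -0.065346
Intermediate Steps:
A = -33 (A = 9 - 7*6 = 9 - 42 = -33)
U(h) = h*(4 + (h + 1/h)/(3 + h)) (U(h) = ((h + 1/h)/(h + 3) + 4)*h = ((h + 1/h)/(3 + h) + 4)*h = (4 + (h + 1/h)/(3 + h))*h = h*(4 + (h + 1/h)/(3 + h)))
l(11)/U(A) = 11/(((1 - 33*(12 + 5*(-33)))/(3 - 33))) = 11/(((1 - 33*(12 - 165))/(-30))) = 11/((-(1 - 33*(-153))/30)) = 11/((-(1 + 5049)/30)) = 11/((-1/30*5050)) = 11/(-505/3) = 11*(-3/505) = -33/505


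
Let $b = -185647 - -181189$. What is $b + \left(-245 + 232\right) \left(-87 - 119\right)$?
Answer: $-1780$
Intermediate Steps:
$b = -4458$ ($b = -185647 + 181189 = -4458$)
$b + \left(-245 + 232\right) \left(-87 - 119\right) = -4458 + \left(-245 + 232\right) \left(-87 - 119\right) = -4458 - 13 \left(-87 - 119\right) = -4458 - -2678 = -4458 + 2678 = -1780$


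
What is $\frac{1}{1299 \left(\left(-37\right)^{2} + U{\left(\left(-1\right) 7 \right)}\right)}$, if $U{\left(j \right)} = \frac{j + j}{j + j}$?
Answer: $\frac{1}{1779630} \approx 5.6191 \cdot 10^{-7}$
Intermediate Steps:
$U{\left(j \right)} = 1$ ($U{\left(j \right)} = \frac{2 j}{2 j} = 2 j \frac{1}{2 j} = 1$)
$\frac{1}{1299 \left(\left(-37\right)^{2} + U{\left(\left(-1\right) 7 \right)}\right)} = \frac{1}{1299 \left(\left(-37\right)^{2} + 1\right)} = \frac{1}{1299 \left(1369 + 1\right)} = \frac{1}{1299 \cdot 1370} = \frac{1}{1779630}$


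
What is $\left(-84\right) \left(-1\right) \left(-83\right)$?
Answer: $-6972$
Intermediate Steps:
$\left(-84\right) \left(-1\right) \left(-83\right) = 84 \left(-83\right) = -6972$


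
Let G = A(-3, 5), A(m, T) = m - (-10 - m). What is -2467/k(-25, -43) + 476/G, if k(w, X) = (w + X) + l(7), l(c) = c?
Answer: 9726/61 ≈ 159.44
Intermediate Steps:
A(m, T) = 10 + 2*m (A(m, T) = m + (10 + m) = 10 + 2*m)
k(w, X) = 7 + X + w (k(w, X) = (w + X) + 7 = (X + w) + 7 = 7 + X + w)
G = 4 (G = 10 + 2*(-3) = 10 - 6 = 4)
-2467/k(-25, -43) + 476/G = -2467/(7 - 43 - 25) + 476/4 = -2467/(-61) + 476*(1/4) = -2467*(-1/61) + 119 = 2467/61 + 119 = 9726/61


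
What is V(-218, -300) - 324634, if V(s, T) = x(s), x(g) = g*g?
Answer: -277110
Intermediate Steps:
x(g) = g**2
V(s, T) = s**2
V(-218, -300) - 324634 = (-218)**2 - 324634 = 47524 - 324634 = -277110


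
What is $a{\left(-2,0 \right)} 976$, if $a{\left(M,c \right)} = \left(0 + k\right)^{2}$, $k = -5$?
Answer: $24400$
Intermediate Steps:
$a{\left(M,c \right)} = 25$ ($a{\left(M,c \right)} = \left(0 - 5\right)^{2} = \left(-5\right)^{2} = 25$)
$a{\left(-2,0 \right)} 976 = 25 \cdot 976 = 24400$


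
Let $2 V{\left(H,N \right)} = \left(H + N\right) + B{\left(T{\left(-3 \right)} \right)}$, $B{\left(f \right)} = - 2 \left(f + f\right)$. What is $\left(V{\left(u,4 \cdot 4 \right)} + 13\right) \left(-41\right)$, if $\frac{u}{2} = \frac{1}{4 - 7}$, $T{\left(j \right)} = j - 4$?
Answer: $- \frac{4264}{3} \approx -1421.3$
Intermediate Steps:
$T{\left(j \right)} = -4 + j$ ($T{\left(j \right)} = j - 4 = -4 + j$)
$u = - \frac{2}{3}$ ($u = \frac{2}{4 - 7} = \frac{2}{-3} = 2 \left(- \frac{1}{3}\right) = - \frac{2}{3} \approx -0.66667$)
$B{\left(f \right)} = - 4 f$ ($B{\left(f \right)} = - 2 \cdot 2 f = - 4 f$)
$V{\left(H,N \right)} = 14 + \frac{H}{2} + \frac{N}{2}$ ($V{\left(H,N \right)} = \frac{\left(H + N\right) - 4 \left(-4 - 3\right)}{2} = \frac{\left(H + N\right) - -28}{2} = \frac{\left(H + N\right) + 28}{2} = \frac{28 + H + N}{2} = 14 + \frac{H}{2} + \frac{N}{2}$)
$\left(V{\left(u,4 \cdot 4 \right)} + 13\right) \left(-41\right) = \left(\left(14 + \frac{1}{2} \left(- \frac{2}{3}\right) + \frac{4 \cdot 4}{2}\right) + 13\right) \left(-41\right) = \left(\left(14 - \frac{1}{3} + \frac{1}{2} \cdot 16\right) + 13\right) \left(-41\right) = \left(\left(14 - \frac{1}{3} + 8\right) + 13\right) \left(-41\right) = \left(\frac{65}{3} + 13\right) \left(-41\right) = \frac{104}{3} \left(-41\right) = - \frac{4264}{3}$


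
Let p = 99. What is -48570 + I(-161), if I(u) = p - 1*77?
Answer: -48548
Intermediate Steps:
I(u) = 22 (I(u) = 99 - 1*77 = 99 - 77 = 22)
-48570 + I(-161) = -48570 + 22 = -48548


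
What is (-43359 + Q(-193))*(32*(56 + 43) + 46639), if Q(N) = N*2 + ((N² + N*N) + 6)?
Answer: 1532013513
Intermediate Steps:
Q(N) = 6 + 2*N + 2*N² (Q(N) = 2*N + ((N² + N²) + 6) = 2*N + (2*N² + 6) = 2*N + (6 + 2*N²) = 6 + 2*N + 2*N²)
(-43359 + Q(-193))*(32*(56 + 43) + 46639) = (-43359 + (6 + 2*(-193) + 2*(-193)²))*(32*(56 + 43) + 46639) = (-43359 + (6 - 386 + 2*37249))*(32*99 + 46639) = (-43359 + (6 - 386 + 74498))*(3168 + 46639) = (-43359 + 74118)*49807 = 30759*49807 = 1532013513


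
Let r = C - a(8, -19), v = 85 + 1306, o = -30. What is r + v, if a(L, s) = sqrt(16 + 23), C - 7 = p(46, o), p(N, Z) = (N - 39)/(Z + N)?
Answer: 22375/16 - sqrt(39) ≈ 1392.2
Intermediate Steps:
p(N, Z) = (-39 + N)/(N + Z)
C = 119/16 (C = 7 + (-39 + 46)/(46 - 30) = 7 + 7/16 = 119/16 ≈ 7.4375)
a(L, s) = sqrt(39)
v = 1391
r = 119/16 - sqrt(39) ≈ 1.1925
r + v = (119/16 - sqrt(39)) + 1391 = 22375/16 - sqrt(39)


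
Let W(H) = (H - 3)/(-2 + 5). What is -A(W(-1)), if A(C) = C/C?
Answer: -1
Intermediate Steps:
W(H) = -1 + H/3 (W(H) = (-3 + H)/3 = (-3 + H)*(1/3) = -1 + H/3)
A(C) = 1
-A(W(-1)) = -1*1 = -1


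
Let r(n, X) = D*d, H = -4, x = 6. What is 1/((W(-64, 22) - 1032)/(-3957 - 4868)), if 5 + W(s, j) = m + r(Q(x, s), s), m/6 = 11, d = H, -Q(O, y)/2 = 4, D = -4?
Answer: 1765/191 ≈ 9.2408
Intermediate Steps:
Q(O, y) = -8 (Q(O, y) = -2*4 = -8)
d = -4
r(n, X) = 16 (r(n, X) = -4*(-4) = 16)
m = 66 (m = 6*11 = 66)
W(s, j) = 77 (W(s, j) = -5 + (66 + 16) = -5 + 82 = 77)
1/((W(-64, 22) - 1032)/(-3957 - 4868)) = 1/((77 - 1032)/(-3957 - 4868)) = 1/(-955/(-8825)) = 1/(-955*(-1/8825)) = 1/(191/1765) = 1765/191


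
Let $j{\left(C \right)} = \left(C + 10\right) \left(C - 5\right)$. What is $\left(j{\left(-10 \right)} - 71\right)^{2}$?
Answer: $5041$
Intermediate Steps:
$j{\left(C \right)} = \left(-5 + C\right) \left(10 + C\right)$ ($j{\left(C \right)} = \left(10 + C\right) \left(-5 + C\right) = \left(-5 + C\right) \left(10 + C\right)$)
$\left(j{\left(-10 \right)} - 71\right)^{2} = \left(\left(-50 + \left(-10\right)^{2} + 5 \left(-10\right)\right) - 71\right)^{2} = \left(\left(-50 + 100 - 50\right) - 71\right)^{2} = \left(0 - 71\right)^{2} = \left(-71\right)^{2} = 5041$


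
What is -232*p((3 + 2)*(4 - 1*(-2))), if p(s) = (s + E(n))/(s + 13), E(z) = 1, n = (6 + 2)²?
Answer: -7192/43 ≈ -167.26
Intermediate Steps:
n = 64 (n = 8² = 64)
p(s) = (1 + s)/(13 + s) (p(s) = (s + 1)/(s + 13) = (1 + s)/(13 + s))
-232*p((3 + 2)*(4 - 1*(-2))) = -232*(1 + (3 + 2)*(4 - 1*(-2)))/(13 + (3 + 2)*(4 - 1*(-2))) = -232*(1 + 5*(4 + 2))/(13 + 5*(4 + 2)) = -232*(1 + 5*6)/(13 + 5*6) = -232*(1 + 30)/(13 + 30) = -232*31/43 = -7192/43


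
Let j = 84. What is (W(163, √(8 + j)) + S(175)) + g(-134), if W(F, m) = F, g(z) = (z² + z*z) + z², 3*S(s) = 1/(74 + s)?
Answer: 40361158/747 ≈ 54031.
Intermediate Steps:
S(s) = 1/(3*(74 + s))
g(z) = 3*z² (g(z) = (z² + z²) + z² = 2*z² + z² = 3*z²)
(W(163, √(8 + j)) + S(175)) + g(-134) = (163 + 1/(3*(74 + 175))) + 3*(-134)² = (163 + (⅓)/249) + 3*17956 = (163 + (⅓)*(1/249)) + 53868 = (163 + 1/747) + 53868 = 121762/747 + 53868 = 40361158/747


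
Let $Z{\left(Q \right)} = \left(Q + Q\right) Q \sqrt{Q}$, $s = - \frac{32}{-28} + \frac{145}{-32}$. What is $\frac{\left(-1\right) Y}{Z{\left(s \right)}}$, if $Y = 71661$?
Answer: $\frac{2397108224 i \sqrt{10626}}{145748493} \approx 1695.4 i$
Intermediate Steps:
$s = - \frac{759}{224}$ ($s = \left(-32\right) \left(- \frac{1}{28}\right) + 145 \left(- \frac{1}{32}\right) = \frac{8}{7} - \frac{145}{32} = - \frac{759}{224} \approx -3.3884$)
$Z{\left(Q \right)} = 2 Q^{\frac{5}{2}}$ ($Z{\left(Q \right)} = 2 Q Q \sqrt{Q} = 2 Q^{2} \sqrt{Q} = 2 Q^{\frac{5}{2}}$)
$\frac{\left(-1\right) Y}{Z{\left(s \right)}} = \frac{\left(-1\right) 71661}{2 \left(- \frac{759}{224}\right)^{\frac{5}{2}}} = - \frac{71661}{2 \frac{576081 i \sqrt{10626}}{2809856}} = - \frac{71661}{\frac{576081}{1404928} i \sqrt{10626}} = - 71661 \left(- \frac{100352 i \sqrt{10626}}{437245479}\right) = \frac{2397108224 i \sqrt{10626}}{145748493}$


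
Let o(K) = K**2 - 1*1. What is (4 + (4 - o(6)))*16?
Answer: -432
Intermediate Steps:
o(K) = -1 + K**2 (o(K) = K**2 - 1 = -1 + K**2)
(4 + (4 - o(6)))*16 = (4 + (4 - (-1 + 6**2)))*16 = (4 + (4 - (-1 + 36)))*16 = (4 + (4 - 1*35))*16 = (4 + (4 - 35))*16 = (4 - 31)*16 = -27*16 = -432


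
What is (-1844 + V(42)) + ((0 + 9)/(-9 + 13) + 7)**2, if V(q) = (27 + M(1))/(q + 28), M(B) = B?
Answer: -140643/80 ≈ -1758.0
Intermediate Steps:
V(q) = 28/(28 + q) (V(q) = (27 + 1)/(q + 28) = 28/(28 + q))
(-1844 + V(42)) + ((0 + 9)/(-9 + 13) + 7)**2 = (-1844 + 28/(28 + 42)) + ((0 + 9)/(-9 + 13) + 7)**2 = (-1844 + 28/70) + (9/4 + 7)**2 = (-1844 + 28*(1/70)) + (9*(1/4) + 7)**2 = (-1844 + 2/5) + (9/4 + 7)**2 = -9218/5 + (37/4)**2 = -9218/5 + 1369/16 = -140643/80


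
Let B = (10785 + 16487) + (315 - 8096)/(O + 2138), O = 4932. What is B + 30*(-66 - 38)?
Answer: 170746859/7070 ≈ 24151.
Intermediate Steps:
B = 192805259/7070 (B = (10785 + 16487) + (315 - 8096)/(4932 + 2138) = 27272 - 7781/7070 = 192805259/7070 ≈ 27271.)
B + 30*(-66 - 38) = 192805259/7070 + 30*(-66 - 38) = 192805259/7070 + 30*(-104) = 192805259/7070 - 3120 = 170746859/7070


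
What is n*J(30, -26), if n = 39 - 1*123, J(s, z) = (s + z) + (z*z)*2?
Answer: -113904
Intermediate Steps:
J(s, z) = s + z + 2*z² (J(s, z) = (s + z) + z²*2 = (s + z) + 2*z² = s + z + 2*z²)
n = -84 (n = 39 - 123 = -84)
n*J(30, -26) = -84*(30 - 26 + 2*(-26)²) = -84*(30 - 26 + 2*676) = -84*(30 - 26 + 1352) = -84*1356 = -113904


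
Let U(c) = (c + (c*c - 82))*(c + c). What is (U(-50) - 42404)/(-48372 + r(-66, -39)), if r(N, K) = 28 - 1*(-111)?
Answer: 279204/48233 ≈ 5.7887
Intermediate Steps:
U(c) = 2*c*(-82 + c + c²) (U(c) = (c + (c² - 82))*(2*c) = (c + (-82 + c²))*(2*c) = (-82 + c + c²)*(2*c) = 2*c*(-82 + c + c²))
r(N, K) = 139 (r(N, K) = 28 + 111 = 139)
(U(-50) - 42404)/(-48372 + r(-66, -39)) = (2*(-50)*(-82 - 50 + (-50)²) - 42404)/(-48372 + 139) = (2*(-50)*(-82 - 50 + 2500) - 42404)/(-48233) = (2*(-50)*2368 - 42404)*(-1/48233) = (-236800 - 42404)*(-1/48233) = -279204*(-1/48233) = 279204/48233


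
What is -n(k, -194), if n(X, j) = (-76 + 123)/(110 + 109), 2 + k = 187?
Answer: -47/219 ≈ -0.21461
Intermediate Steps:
k = 185 (k = -2 + 187 = 185)
n(X, j) = 47/219
-n(k, -194) = -1*47/219 = -47/219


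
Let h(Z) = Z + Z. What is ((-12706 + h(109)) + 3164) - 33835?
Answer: -43159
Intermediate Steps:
h(Z) = 2*Z
((-12706 + h(109)) + 3164) - 33835 = ((-12706 + 2*109) + 3164) - 33835 = ((-12706 + 218) + 3164) - 33835 = (-12488 + 3164) - 33835 = -9324 - 33835 = -43159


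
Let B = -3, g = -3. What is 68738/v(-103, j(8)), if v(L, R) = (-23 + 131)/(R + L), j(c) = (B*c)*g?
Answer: -1065439/54 ≈ -19730.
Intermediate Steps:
j(c) = 9*c (j(c) = -3*c*(-3) = 9*c)
v(L, R) = 108/(L + R)
68738/v(-103, j(8)) = 68738/((108/(-103 + 9*8))) = 68738/((108/(-103 + 72))) = 68738/((108/(-31))) = 68738/((108*(-1/31))) = 68738/(-108/31) = 68738*(-31/108) = -1065439/54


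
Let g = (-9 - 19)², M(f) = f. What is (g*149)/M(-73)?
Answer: -116816/73 ≈ -1600.2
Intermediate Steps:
g = 784 (g = (-28)² = 784)
(g*149)/M(-73) = (784*149)/(-73) = 116816*(-1/73) = -116816/73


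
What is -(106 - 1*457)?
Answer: 351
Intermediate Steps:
-(106 - 1*457) = -(106 - 457) = -1*(-351) = 351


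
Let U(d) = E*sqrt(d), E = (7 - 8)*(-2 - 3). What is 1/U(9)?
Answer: 1/15 ≈ 0.066667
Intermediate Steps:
E = 5 (E = -1*(-5) = 5)
U(d) = 5*sqrt(d)
1/U(9) = 1/(5*sqrt(9)) = 1/(5*3) = 1/15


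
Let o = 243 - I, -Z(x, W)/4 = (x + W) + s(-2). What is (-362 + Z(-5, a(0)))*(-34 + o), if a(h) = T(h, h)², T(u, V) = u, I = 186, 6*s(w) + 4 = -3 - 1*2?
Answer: -7728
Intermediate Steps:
s(w) = -3/2 (s(w) = -⅔ + (-3 - 1*2)/6 = -⅔ + (-3 - 2)/6 = -⅔ + (⅙)*(-5) = -⅔ - ⅚ = -3/2)
a(h) = h²
Z(x, W) = 6 - 4*W - 4*x (Z(x, W) = -4*((x + W) - 3/2) = -4*((W + x) - 3/2) = -4*(-3/2 + W + x) = 6 - 4*W - 4*x)
o = 57 (o = 243 - 1*186 = 243 - 186 = 57)
(-362 + Z(-5, a(0)))*(-34 + o) = (-362 + (6 - 4*0² - 4*(-5)))*(-34 + 57) = (-362 + (6 - 4*0 + 20))*23 = (-362 + (6 + 0 + 20))*23 = (-362 + 26)*23 = -336*23 = -7728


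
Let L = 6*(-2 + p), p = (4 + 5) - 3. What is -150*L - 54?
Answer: -3654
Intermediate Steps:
p = 6 (p = 9 - 3 = 6)
L = 24 (L = 6*(-2 + 6) = 6*4 = 24)
-150*L - 54 = -150*24 - 54 = -3600 - 54 = -3654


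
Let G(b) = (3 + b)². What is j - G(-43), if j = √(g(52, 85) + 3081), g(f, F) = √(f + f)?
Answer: -1600 + √(3081 + 2*√26) ≈ -1544.4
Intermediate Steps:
g(f, F) = √2*√f (g(f, F) = √(2*f) = √2*√f)
j = √(3081 + 2*√26) (j = √(√2*√52 + 3081) = √(√2*(2*√13) + 3081) = √(2*√26 + 3081) = √(3081 + 2*√26) ≈ 55.599)
j - G(-43) = √(3081 + 2*√26) - (3 - 43)² = √(3081 + 2*√26) - 1*(-40)² = √(3081 + 2*√26) - 1*1600 = √(3081 + 2*√26) - 1600 = -1600 + √(3081 + 2*√26)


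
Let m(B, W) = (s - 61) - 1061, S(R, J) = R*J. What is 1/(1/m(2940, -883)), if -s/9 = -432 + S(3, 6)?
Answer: 2604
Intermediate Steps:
S(R, J) = J*R
s = 3726 (s = -9*(-432 + 6*3) = -9*(-432 + 18) = -9*(-414) = 3726)
m(B, W) = 2604 (m(B, W) = (3726 - 61) - 1061 = 3665 - 1061 = 2604)
1/(1/m(2940, -883)) = 1/(1/2604) = 2604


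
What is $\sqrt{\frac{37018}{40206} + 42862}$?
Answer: $\frac{\sqrt{17322218249385}}{20103} \approx 207.03$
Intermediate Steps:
$\sqrt{\frac{37018}{40206} + 42862} = \sqrt{37018 \cdot \frac{1}{40206} + 42862} = \sqrt{\frac{18509}{20103} + 42862} = \sqrt{\frac{861673295}{20103}} = \frac{\sqrt{17322218249385}}{20103}$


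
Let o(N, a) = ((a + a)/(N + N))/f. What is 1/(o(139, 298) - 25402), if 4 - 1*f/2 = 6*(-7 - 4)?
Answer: -9730/247161311 ≈ -3.9367e-5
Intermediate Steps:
f = 140 (f = 8 - 12*(-7 - 4) = 8 - 12*(-11) = 8 - 2*(-66) = 8 + 132 = 140)
o(N, a) = a/(140*N) (o(N, a) = ((a + a)/(N + N))/140 = ((2*a)/((2*N)))*(1/140) = ((2*a)*(1/(2*N)))*(1/140) = (a/N)*(1/140) = a/(140*N))
1/(o(139, 298) - 25402) = 1/((1/140)*298/139 - 25402) = 1/((1/140)*298*(1/139) - 25402) = 1/(149/9730 - 25402) = 1/(-247161311/9730) = -9730/247161311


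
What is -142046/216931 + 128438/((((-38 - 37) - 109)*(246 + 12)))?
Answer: -17302695745/5149074216 ≈ -3.3604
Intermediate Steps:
-142046/216931 + 128438/((((-38 - 37) - 109)*(246 + 12))) = -142046*1/216931 + 128438/(((-75 - 109)*258)) = -142046/216931 + 128438/((-184*258)) = -142046/216931 + 128438/(-47472) = -142046/216931 + 128438*(-1/47472) = -142046/216931 - 64219/23736 = -17302695745/5149074216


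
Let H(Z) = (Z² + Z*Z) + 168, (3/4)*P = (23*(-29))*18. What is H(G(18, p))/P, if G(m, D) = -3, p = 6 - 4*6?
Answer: -31/2668 ≈ -0.011619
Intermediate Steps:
P = -16008 (P = 4*((23*(-29))*18)/3 = 4*(-667*18)/3 = (4/3)*(-12006) = -16008)
p = -18 (p = 6 - 24 = -18)
H(Z) = 168 + 2*Z² (H(Z) = (Z² + Z²) + 168 = 2*Z² + 168 = 168 + 2*Z²)
H(G(18, p))/P = (168 + 2*(-3)²)/(-16008) = (168 + 2*9)*(-1/16008) = (168 + 18)*(-1/16008) = 186*(-1/16008) = -31/2668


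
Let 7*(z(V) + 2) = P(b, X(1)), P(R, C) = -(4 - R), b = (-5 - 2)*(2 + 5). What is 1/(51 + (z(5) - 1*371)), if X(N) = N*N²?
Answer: -7/2307 ≈ -0.0030342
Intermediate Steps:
X(N) = N³
b = -49 (b = -7*7 = -49)
P(R, C) = -4 + R
z(V) = -67/7 (z(V) = -2 + (-4 - 49)/7 = -2 + (⅐)*(-53) = -2 - 53/7 = -67/7)
1/(51 + (z(5) - 1*371)) = 1/(51 + (-67/7 - 1*371)) = 1/(51 + (-67/7 - 371)) = 1/(51 - 2664/7) = 1/(-2307/7) = -7/2307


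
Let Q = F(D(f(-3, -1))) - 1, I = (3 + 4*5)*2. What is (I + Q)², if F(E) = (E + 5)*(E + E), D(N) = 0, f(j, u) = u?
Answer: 2025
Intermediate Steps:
I = 46 (I = (3 + 20)*2 = 23*2 = 46)
F(E) = 2*E*(5 + E) (F(E) = (5 + E)*(2*E) = 2*E*(5 + E))
Q = -1 (Q = 2*0*(5 + 0) - 1 = 2*0*5 - 1 = 0 - 1 = -1)
(I + Q)² = (46 - 1)² = 45² = 2025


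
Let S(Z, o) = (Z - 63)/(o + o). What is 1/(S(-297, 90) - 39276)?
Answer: -1/39278 ≈ -2.5460e-5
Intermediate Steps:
S(Z, o) = (-63 + Z)/(2*o) (S(Z, o) = (-63 + Z)/((2*o)) = (-63 + Z)*(1/(2*o)) = (-63 + Z)/(2*o))
1/(S(-297, 90) - 39276) = 1/((½)*(-63 - 297)/90 - 39276) = 1/((½)*(1/90)*(-360) - 39276) = 1/(-2 - 39276) = 1/(-39278) = -1/39278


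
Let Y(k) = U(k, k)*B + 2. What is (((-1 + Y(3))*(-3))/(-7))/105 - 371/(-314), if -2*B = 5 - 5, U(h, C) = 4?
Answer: 91209/76930 ≈ 1.1856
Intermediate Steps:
B = 0 (B = -(5 - 5)/2 = -½*0 = 0)
Y(k) = 2 (Y(k) = 4*0 + 2 = 0 + 2 = 2)
(((-1 + Y(3))*(-3))/(-7))/105 - 371/(-314) = (((-1 + 2)*(-3))/(-7))/105 - 371/(-314) = ((1*(-3))*(-⅐))*(1/105) - 371*(-1/314) = -3*(-⅐)*(1/105) + 371/314 = (3/7)*(1/105) + 371/314 = 1/245 + 371/314 = 91209/76930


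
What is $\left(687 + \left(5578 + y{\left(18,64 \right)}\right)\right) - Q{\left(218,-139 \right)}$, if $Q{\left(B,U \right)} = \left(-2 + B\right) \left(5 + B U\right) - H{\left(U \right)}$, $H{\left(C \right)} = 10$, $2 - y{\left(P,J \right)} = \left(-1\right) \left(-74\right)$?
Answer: $6550355$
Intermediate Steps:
$y{\left(P,J \right)} = -72$ ($y{\left(P,J \right)} = 2 - \left(-1\right) \left(-74\right) = 2 - 74 = -72$)
$Q{\left(B,U \right)} = -10 + \left(-2 + B\right) \left(5 + B U\right)$ ($Q{\left(B,U \right)} = \left(-2 + B\right) \left(5 + B U\right) - 10 = -10 + \left(-2 + B\right) \left(5 + B U\right)$)
$\left(687 + \left(5578 + y{\left(18,64 \right)}\right)\right) - Q{\left(218,-139 \right)} = \left(687 + \left(5578 - 72\right)\right) - \left(-20 + 5 \cdot 218 - 139 \cdot 218^{2} - 436 \left(-139\right)\right) = \left(687 + 5506\right) - \left(-20 + 1090 - 6605836 + 60604\right) = 6193 - \left(-20 + 1090 - 6605836 + 60604\right) = 6193 - -6544162 = 6193 + 6544162 = 6550355$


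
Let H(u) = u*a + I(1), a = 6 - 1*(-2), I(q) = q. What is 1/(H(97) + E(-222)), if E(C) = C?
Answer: 1/555 ≈ 0.0018018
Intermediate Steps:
a = 8 (a = 6 + 2 = 8)
H(u) = 1 + 8*u (H(u) = u*8 + 1 = 8*u + 1 = 1 + 8*u)
1/(H(97) + E(-222)) = 1/((1 + 8*97) - 222) = 1/((1 + 776) - 222) = 1/(777 - 222) = 1/555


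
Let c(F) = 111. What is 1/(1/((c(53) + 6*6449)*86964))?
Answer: 3374638020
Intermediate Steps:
1/(1/((c(53) + 6*6449)*86964)) = 1/(1/((111 + 6*6449)*86964)) = 1/((1/86964)/(111 + 38694)) = 1/((1/86964)/38805) = 1/((1/38805)*(1/86964)) = 1/(1/3374638020) = 3374638020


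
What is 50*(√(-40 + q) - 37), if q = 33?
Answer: -1850 + 50*I*√7 ≈ -1850.0 + 132.29*I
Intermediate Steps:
50*(√(-40 + q) - 37) = 50*(√(-40 + 33) - 37) = 50*(√(-7) - 37) = 50*(I*√7 - 37) = 50*(-37 + I*√7) = -1850 + 50*I*√7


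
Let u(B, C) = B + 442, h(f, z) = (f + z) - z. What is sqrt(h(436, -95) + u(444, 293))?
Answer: sqrt(1322) ≈ 36.359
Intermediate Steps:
h(f, z) = f
u(B, C) = 442 + B
sqrt(h(436, -95) + u(444, 293)) = sqrt(436 + (442 + 444)) = sqrt(436 + 886) = sqrt(1322)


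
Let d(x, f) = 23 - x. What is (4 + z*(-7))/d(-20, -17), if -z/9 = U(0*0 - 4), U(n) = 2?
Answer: 130/43 ≈ 3.0233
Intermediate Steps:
z = -18 (z = -9*2 = -18)
(4 + z*(-7))/d(-20, -17) = (4 - 18*(-7))/(23 - 1*(-20)) = (4 + 126)/(23 + 20) = 130/43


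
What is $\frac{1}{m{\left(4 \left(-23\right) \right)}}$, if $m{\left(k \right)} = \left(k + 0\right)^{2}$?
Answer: $\frac{1}{8464} \approx 0.00011815$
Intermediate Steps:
$m{\left(k \right)} = k^{2}$
$\frac{1}{m{\left(4 \left(-23\right) \right)}} = \frac{1}{\left(4 \left(-23\right)\right)^{2}} = \frac{1}{\left(-92\right)^{2}} = \frac{1}{8464}$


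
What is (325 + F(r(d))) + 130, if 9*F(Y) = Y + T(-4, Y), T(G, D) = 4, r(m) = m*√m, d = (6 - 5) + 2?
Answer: 4099/9 + √3/3 ≈ 456.02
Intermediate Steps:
d = 3 (d = 1 + 2 = 3)
r(m) = m^(3/2)
F(Y) = 4/9 + Y/9 (F(Y) = (Y + 4)/9 = (4 + Y)/9 = 4/9 + Y/9)
(325 + F(r(d))) + 130 = (325 + (4/9 + 3^(3/2)/9)) + 130 = (325 + (4/9 + (3*√3)/9)) + 130 = (325 + (4/9 + √3/3)) + 130 = (2929/9 + √3/3) + 130 = 4099/9 + √3/3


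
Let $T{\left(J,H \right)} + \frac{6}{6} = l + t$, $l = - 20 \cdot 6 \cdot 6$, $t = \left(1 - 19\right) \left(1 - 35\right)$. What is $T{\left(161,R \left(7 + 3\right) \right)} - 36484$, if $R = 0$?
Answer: $-36593$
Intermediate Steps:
$t = 612$ ($t = \left(-18\right) \left(-34\right) = 612$)
$l = -720$ ($l = \left(-20\right) 36 = -720$)
$T{\left(J,H \right)} = -109$ ($T{\left(J,H \right)} = -1 + \left(-720 + 612\right) = -1 - 108 = -109$)
$T{\left(161,R \left(7 + 3\right) \right)} - 36484 = -109 - 36484 = -36593$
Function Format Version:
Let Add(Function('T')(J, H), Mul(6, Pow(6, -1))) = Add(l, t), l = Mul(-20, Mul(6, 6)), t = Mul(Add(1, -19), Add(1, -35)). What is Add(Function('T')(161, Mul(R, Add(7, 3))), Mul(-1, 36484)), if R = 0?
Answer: -36593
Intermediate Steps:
t = 612 (t = Mul(-18, -34) = 612)
l = -720 (l = Mul(-20, 36) = -720)
Function('T')(J, H) = -109 (Function('T')(J, H) = Add(-1, Add(-720, 612)) = Add(-1, -108) = -109)
Add(Function('T')(161, Mul(R, Add(7, 3))), Mul(-1, 36484)) = Add(-109, Mul(-1, 36484)) = Add(-109, -36484) = -36593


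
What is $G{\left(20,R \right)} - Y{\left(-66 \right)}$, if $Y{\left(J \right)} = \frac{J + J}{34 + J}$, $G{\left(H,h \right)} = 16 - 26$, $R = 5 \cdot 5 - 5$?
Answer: $- \frac{113}{8} \approx -14.125$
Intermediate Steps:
$R = 20$ ($R = 25 - 5 = 20$)
$G{\left(H,h \right)} = -10$
$Y{\left(J \right)} = \frac{2 J}{34 + J}$
$G{\left(20,R \right)} - Y{\left(-66 \right)} = -10 - 2 \left(-66\right) \frac{1}{34 - 66} = -10 - 2 \left(-66\right) \frac{1}{-32} = -10 - 2 \left(-66\right) \left(- \frac{1}{32}\right) = -10 - \frac{33}{8} = - \frac{113}{8}$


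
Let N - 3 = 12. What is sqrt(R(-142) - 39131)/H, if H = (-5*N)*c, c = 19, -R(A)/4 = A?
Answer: -7*I*sqrt(787)/1425 ≈ -0.13781*I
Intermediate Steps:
N = 15 (N = 3 + 12 = 15)
R(A) = -4*A
H = -1425 (H = -5*15*19 = -75*19 = -1425)
sqrt(R(-142) - 39131)/H = sqrt(-4*(-142) - 39131)/(-1425) = sqrt(568 - 39131)*(-1/1425) = sqrt(-38563)*(-1/1425) = (7*I*sqrt(787))*(-1/1425) = -7*I*sqrt(787)/1425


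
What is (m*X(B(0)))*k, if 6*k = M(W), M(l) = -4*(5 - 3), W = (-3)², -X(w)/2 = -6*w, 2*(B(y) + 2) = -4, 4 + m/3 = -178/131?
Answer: -134784/131 ≈ -1028.9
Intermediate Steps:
m = -2106/131 (m = -12 + 3*(-178/131) = -12 - 534/131 = -2106/131 ≈ -16.076)
B(y) = -4 (B(y) = -2 + (½)*(-4) = -2 - 2 = -4)
X(w) = 12*w (X(w) = -(-12)*w = 12*w)
W = 9
M(l) = -8 (M(l) = -4*2 = -8)
k = -4/3 (k = (⅙)*(-8) = -4/3 ≈ -1.3333)
(m*X(B(0)))*k = -25272*(-4)/131*(-4/3) = -2106/131*(-48)*(-4/3) = (101088/131)*(-4/3) = -134784/131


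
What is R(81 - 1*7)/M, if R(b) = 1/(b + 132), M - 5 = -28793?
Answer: -1/5930328 ≈ -1.6862e-7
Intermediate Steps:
M = -28788 (M = 5 - 28793 = -28788)
R(b) = 1/(132 + b)
R(81 - 1*7)/M = 1/((132 + (81 - 1*7))*(-28788)) = -1/28788/(132 + (81 - 7)) = -1/28788/(132 + 74) = -1/28788/206 = (1/206)*(-1/28788) = -1/5930328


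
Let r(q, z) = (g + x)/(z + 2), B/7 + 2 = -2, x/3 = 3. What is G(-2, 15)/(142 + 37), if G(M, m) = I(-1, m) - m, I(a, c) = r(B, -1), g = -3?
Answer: -9/179 ≈ -0.050279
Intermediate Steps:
x = 9 (x = 3*3 = 9)
B = -28 (B = -14 + 7*(-2) = -14 - 14 = -28)
r(q, z) = 6/(2 + z) (r(q, z) = (-3 + 9)/(z + 2) = 6/(2 + z))
I(a, c) = 6 (I(a, c) = 6/(2 - 1) = 6/1 = 6*1 = 6)
G(M, m) = 6 - m
G(-2, 15)/(142 + 37) = (6 - 1*15)/(142 + 37) = (6 - 15)/179 = (1/179)*(-9) = -9/179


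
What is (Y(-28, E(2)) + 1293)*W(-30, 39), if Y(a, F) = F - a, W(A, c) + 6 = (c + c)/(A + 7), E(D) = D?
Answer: -285768/23 ≈ -12425.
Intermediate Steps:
W(A, c) = -6 + 2*c/(7 + A) (W(A, c) = -6 + (c + c)/(A + 7) = -6 + (2*c)/(7 + A) = -6 + 2*c/(7 + A))
(Y(-28, E(2)) + 1293)*W(-30, 39) = ((2 - 1*(-28)) + 1293)*(2*(-21 + 39 - 3*(-30))/(7 - 30)) = ((2 + 28) + 1293)*(2*(-21 + 39 + 90)/(-23)) = (30 + 1293)*(2*(-1/23)*108) = 1323*(-216/23) = -285768/23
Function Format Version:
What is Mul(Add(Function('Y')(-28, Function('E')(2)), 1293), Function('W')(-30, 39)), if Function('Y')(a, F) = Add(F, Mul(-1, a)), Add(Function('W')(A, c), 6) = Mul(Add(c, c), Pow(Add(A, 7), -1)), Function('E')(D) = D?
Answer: Rational(-285768, 23) ≈ -12425.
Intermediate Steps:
Function('W')(A, c) = Add(-6, Mul(2, c, Pow(Add(7, A), -1))) (Function('W')(A, c) = Add(-6, Mul(Add(c, c), Pow(Add(A, 7), -1))) = Add(-6, Mul(Mul(2, c), Pow(Add(7, A), -1))) = Add(-6, Mul(2, c, Pow(Add(7, A), -1))))
Mul(Add(Function('Y')(-28, Function('E')(2)), 1293), Function('W')(-30, 39)) = Mul(Add(Add(2, Mul(-1, -28)), 1293), Mul(2, Pow(Add(7, -30), -1), Add(-21, 39, Mul(-3, -30)))) = Mul(Add(Add(2, 28), 1293), Mul(2, Pow(-23, -1), Add(-21, 39, 90))) = Mul(Add(30, 1293), Mul(2, Rational(-1, 23), 108)) = Mul(1323, Rational(-216, 23)) = Rational(-285768, 23)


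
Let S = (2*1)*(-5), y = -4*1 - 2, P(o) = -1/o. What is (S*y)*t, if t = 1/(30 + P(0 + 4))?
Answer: 240/119 ≈ 2.0168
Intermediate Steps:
t = 4/119 (t = 1/(30 - 1/(0 + 4)) = 1/(30 - 1/4) = 1/(30 - 1*¼) = 1/(30 - ¼) = 1/(119/4) = 4/119 ≈ 0.033613)
y = -6 (y = -4 - 2 = -6)
S = -10 (S = 2*(-5) = -10)
(S*y)*t = -10*(-6)*(4/119) = 60*(4/119) = 240/119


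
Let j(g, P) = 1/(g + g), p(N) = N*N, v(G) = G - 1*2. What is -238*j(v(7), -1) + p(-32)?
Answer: 5001/5 ≈ 1000.2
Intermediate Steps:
v(G) = -2 + G (v(G) = G - 2 = -2 + G)
p(N) = N²
j(g, P) = 1/(2*g)
-238*j(v(7), -1) + p(-32) = -119/(-2 + 7) + (-32)² = -119/5 + 1024 = 5001/5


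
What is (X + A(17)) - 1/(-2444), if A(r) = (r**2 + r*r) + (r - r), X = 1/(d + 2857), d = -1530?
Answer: 1874566435/3243188 ≈ 578.00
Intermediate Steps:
X = 1/1327 (X = 1/(-1530 + 2857) = 1/1327 ≈ 0.00075358)
A(r) = 2*r**2 (A(r) = (r**2 + r**2) + 0 = 2*r**2 + 0 = 2*r**2)
(X + A(17)) - 1/(-2444) = (1/1327 + 2*17**2) - 1/(-2444) = (1/1327 + 2*289) - 1*(-1/2444) = (1/1327 + 578) + 1/2444 = 767007/1327 + 1/2444 = 1874566435/3243188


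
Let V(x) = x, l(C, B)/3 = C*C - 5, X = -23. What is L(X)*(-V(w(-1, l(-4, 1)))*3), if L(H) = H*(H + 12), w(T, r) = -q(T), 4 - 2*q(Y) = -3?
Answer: 5313/2 ≈ 2656.5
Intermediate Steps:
q(Y) = 7/2 (q(Y) = 2 - 1/2*(-3) = 2 + 3/2 = 7/2)
l(C, B) = -15 + 3*C**2 (l(C, B) = 3*(C*C - 5) = 3*(C**2 - 5) = 3*(-5 + C**2) = -15 + 3*C**2)
w(T, r) = -7/2 (w(T, r) = -1*7/2 = -7/2)
L(H) = H*(12 + H)
L(X)*(-V(w(-1, l(-4, 1)))*3) = (-23*(12 - 23))*(-1*(-7/2)*3) = (-23*(-11))*((7/2)*3) = 253*(21/2) = 5313/2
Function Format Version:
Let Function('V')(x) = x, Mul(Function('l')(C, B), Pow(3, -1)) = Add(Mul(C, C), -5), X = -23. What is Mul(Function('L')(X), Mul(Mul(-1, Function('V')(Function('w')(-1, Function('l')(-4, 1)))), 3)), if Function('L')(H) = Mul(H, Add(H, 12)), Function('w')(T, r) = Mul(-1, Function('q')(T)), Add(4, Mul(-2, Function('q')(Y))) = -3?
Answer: Rational(5313, 2) ≈ 2656.5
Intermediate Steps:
Function('q')(Y) = Rational(7, 2) (Function('q')(Y) = Add(2, Mul(Rational(-1, 2), -3)) = Add(2, Rational(3, 2)) = Rational(7, 2))
Function('l')(C, B) = Add(-15, Mul(3, Pow(C, 2))) (Function('l')(C, B) = Mul(3, Add(Mul(C, C), -5)) = Mul(3, Add(Pow(C, 2), -5)) = Mul(3, Add(-5, Pow(C, 2))) = Add(-15, Mul(3, Pow(C, 2))))
Function('w')(T, r) = Rational(-7, 2) (Function('w')(T, r) = Mul(-1, Rational(7, 2)) = Rational(-7, 2))
Function('L')(H) = Mul(H, Add(12, H))
Mul(Function('L')(X), Mul(Mul(-1, Function('V')(Function('w')(-1, Function('l')(-4, 1)))), 3)) = Mul(Mul(-23, Add(12, -23)), Mul(Mul(-1, Rational(-7, 2)), 3)) = Mul(Mul(-23, -11), Mul(Rational(7, 2), 3)) = Mul(253, Rational(21, 2)) = Rational(5313, 2)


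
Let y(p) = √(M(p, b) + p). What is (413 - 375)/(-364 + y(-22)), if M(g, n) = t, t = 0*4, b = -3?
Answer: -6916/66259 - 19*I*√22/66259 ≈ -0.10438 - 0.001345*I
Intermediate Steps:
t = 0
M(g, n) = 0
y(p) = √p (y(p) = √(0 + p) = √p)
(413 - 375)/(-364 + y(-22)) = (413 - 375)/(-364 + √(-22)) = 38/(-364 + I*√22)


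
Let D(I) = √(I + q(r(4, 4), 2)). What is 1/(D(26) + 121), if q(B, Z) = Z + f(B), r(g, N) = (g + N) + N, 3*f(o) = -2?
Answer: 363/43841 - √246/43841 ≈ 0.0079222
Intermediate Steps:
f(o) = -⅔ (f(o) = (⅓)*(-2) = -⅔)
r(g, N) = g + 2*N (r(g, N) = (N + g) + N = g + 2*N)
q(B, Z) = -⅔ + Z (q(B, Z) = Z - ⅔ = -⅔ + Z)
D(I) = √(4/3 + I) (D(I) = √(I + (-⅔ + 2)) = √(I + 4/3) = √(4/3 + I))
1/(D(26) + 121) = 1/(√(12 + 9*26)/3 + 121) = 1/(√(12 + 234)/3 + 121) = 1/(√246/3 + 121) = 1/(121 + √246/3)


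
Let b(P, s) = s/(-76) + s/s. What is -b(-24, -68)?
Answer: -36/19 ≈ -1.8947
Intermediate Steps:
b(P, s) = 1 - s/76 (b(P, s) = s*(-1/76) + 1 = -s/76 + 1 = 1 - s/76)
-b(-24, -68) = -(1 - 1/76*(-68)) = -(1 + 17/19) = -1*36/19 = -36/19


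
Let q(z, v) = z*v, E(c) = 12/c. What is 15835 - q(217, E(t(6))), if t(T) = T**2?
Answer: 47288/3 ≈ 15763.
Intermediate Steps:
q(z, v) = v*z
15835 - q(217, E(t(6))) = 15835 - 12/(6**2)*217 = 15835 - 12/36*217 = 15835 - 12*(1/36)*217 = 15835 - 217/3 = 47288/3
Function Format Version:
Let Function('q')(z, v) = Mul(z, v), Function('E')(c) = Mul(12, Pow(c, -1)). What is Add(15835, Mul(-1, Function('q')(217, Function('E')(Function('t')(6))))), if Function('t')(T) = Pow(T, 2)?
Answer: Rational(47288, 3) ≈ 15763.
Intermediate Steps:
Function('q')(z, v) = Mul(v, z)
Add(15835, Mul(-1, Function('q')(217, Function('E')(Function('t')(6))))) = Add(15835, Mul(-1, Mul(Mul(12, Pow(Pow(6, 2), -1)), 217))) = Add(15835, Mul(-1, Mul(Mul(12, Pow(36, -1)), 217))) = Add(15835, Mul(-1, Mul(Mul(12, Rational(1, 36)), 217))) = Add(15835, Mul(-1, Mul(Rational(1, 3), 217))) = Add(15835, Mul(-1, Rational(217, 3))) = Add(15835, Rational(-217, 3)) = Rational(47288, 3)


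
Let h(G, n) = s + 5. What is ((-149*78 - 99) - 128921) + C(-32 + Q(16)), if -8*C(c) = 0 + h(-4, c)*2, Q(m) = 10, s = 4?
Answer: -562577/4 ≈ -1.4064e+5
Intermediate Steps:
h(G, n) = 9 (h(G, n) = 4 + 5 = 9)
C(c) = -9/4 (C(c) = -(0 + 9*2)/8 = -(0 + 18)/8 = -1/8*18 = -9/4)
((-149*78 - 99) - 128921) + C(-32 + Q(16)) = ((-149*78 - 99) - 128921) - 9/4 = ((-11622 - 99) - 128921) - 9/4 = (-11721 - 128921) - 9/4 = -140642 - 9/4 = -562577/4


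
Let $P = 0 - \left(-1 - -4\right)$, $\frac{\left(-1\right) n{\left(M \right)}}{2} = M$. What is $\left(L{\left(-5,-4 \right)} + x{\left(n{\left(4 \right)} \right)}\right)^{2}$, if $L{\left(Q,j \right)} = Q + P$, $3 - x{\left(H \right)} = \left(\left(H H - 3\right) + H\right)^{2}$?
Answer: $7918596$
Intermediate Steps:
$n{\left(M \right)} = - 2 M$
$P = -3$ ($P = 0 - \left(-1 + 4\right) = 0 - 3 = -3$)
$x{\left(H \right)} = 3 - \left(-3 + H + H^{2}\right)^{2}$ ($x{\left(H \right)} = 3 - \left(\left(H H - 3\right) + H\right)^{2} = 3 - \left(\left(H^{2} - 3\right) + H\right)^{2} = 3 - \left(\left(-3 + H^{2}\right) + H\right)^{2} = 3 - \left(-3 + H + H^{2}\right)^{2}$)
$L{\left(Q,j \right)} = -3 + Q$ ($L{\left(Q,j \right)} = Q - 3 = -3 + Q$)
$\left(L{\left(-5,-4 \right)} + x{\left(n{\left(4 \right)} \right)}\right)^{2} = \left(\left(-3 - 5\right) + \left(3 - \left(-3 - 8 + \left(\left(-2\right) 4\right)^{2}\right)^{2}\right)\right)^{2} = \left(-8 + \left(3 - \left(-3 - 8 + \left(-8\right)^{2}\right)^{2}\right)\right)^{2} = \left(-8 + \left(3 - \left(-3 - 8 + 64\right)^{2}\right)\right)^{2} = \left(-8 + \left(3 - 53^{2}\right)\right)^{2} = \left(-8 + \left(3 - 2809\right)\right)^{2} = \left(-8 - 2806\right)^{2} = \left(-2814\right)^{2} = 7918596$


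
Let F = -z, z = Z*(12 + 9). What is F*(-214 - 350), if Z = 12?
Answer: 142128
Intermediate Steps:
z = 252 (z = 12*(12 + 9) = 12*21 = 252)
F = -252 (F = -1*252 = -252)
F*(-214 - 350) = -252*(-214 - 350) = -252*(-564) = 142128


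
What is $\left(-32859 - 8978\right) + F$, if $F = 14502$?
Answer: $-27335$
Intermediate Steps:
$\left(-32859 - 8978\right) + F = \left(-32859 - 8978\right) + 14502 = -41837 + 14502 = -27335$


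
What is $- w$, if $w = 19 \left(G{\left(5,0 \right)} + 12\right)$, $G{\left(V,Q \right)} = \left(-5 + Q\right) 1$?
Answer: $-133$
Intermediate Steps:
$G{\left(V,Q \right)} = -5 + Q$
$w = 133$ ($w = 19 \left(\left(-5 + 0\right) + 12\right) = 19 \left(-5 + 12\right) = 19 \cdot 7 = 133$)
$- w = \left(-1\right) 133 = -133$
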